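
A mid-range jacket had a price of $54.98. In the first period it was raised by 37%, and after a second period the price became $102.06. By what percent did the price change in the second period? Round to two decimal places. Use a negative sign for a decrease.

35.50%

After the first period: $54.98 × 1.37 = $75.3226.
Second-period multiplier: $102.06 ÷ $75.3226 ≈ 1.354972.
That is a change of 35.50%.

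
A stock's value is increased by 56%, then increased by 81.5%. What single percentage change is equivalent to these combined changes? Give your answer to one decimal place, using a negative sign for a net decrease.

183.1%

The combined multiplier is 1.56 × 1.815 = 2.8314.
That corresponds to an increase of 183.1%.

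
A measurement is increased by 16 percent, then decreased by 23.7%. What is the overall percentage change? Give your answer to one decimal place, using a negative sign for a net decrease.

-11.5%

A 16% increase multiplies by 1.16.
Then a 23.7% decrease: 1.16 × 0.763 = 0.88508.
Overall factor 0.88508, i.e. -11.5%.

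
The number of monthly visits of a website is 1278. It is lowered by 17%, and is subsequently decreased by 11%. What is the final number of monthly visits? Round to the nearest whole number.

17% decrease: 1278 × 0.83 = 1060.74.
After the 11% decrease: 1060.74 × 0.89 = 944.0586 ≈ 944.

944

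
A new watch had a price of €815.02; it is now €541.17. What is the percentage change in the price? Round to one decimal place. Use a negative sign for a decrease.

Change: €541.17 − €815.02 = -€273.85.
Relative to the original: -€273.85 ÷ €815.02 ≈ -33.6%.

-33.6%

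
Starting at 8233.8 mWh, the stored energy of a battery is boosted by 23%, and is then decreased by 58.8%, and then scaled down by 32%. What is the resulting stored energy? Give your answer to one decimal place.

23% increase: 8233.8 × 1.23 = 10127.574.
58.8% decrease: 10127.574 × 0.412 = 4172.560488.
After the 32% decrease: 4172.560488 × 0.68 = 2837.34113184 ≈ 2837.3.

2837.3 mWh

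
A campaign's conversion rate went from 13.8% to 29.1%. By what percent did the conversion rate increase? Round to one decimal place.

The change is 29.1 − 13.8 = 15.3 percentage points.
Relative to the original 13.8%, that is 15.3 ÷ 13.8 ≈ 110.9%.
So the conversion rate rose by 110.9%.

110.9%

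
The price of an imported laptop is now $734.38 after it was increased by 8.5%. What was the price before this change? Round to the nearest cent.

The overall multiplier applied was 1.085.
So the original price was $734.38 ÷ 1.085 ≈ $676.85.

$676.85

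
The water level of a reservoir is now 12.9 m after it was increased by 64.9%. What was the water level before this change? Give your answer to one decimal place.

7.8 m

The overall multiplier applied was 1.649.
So the original water level was 12.9 ÷ 1.649 ≈ 7.8 m.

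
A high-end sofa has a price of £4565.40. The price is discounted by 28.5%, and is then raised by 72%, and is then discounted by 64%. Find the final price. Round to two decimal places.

After the 28.5% decrease: £4565.40 × 0.715 = £3264.261.
72% increase: £3264.261 × 1.72 = £5614.52892.
64% decrease: £5614.52892 × 0.36 = £2021.2304112 ≈ £2021.23.

£2021.23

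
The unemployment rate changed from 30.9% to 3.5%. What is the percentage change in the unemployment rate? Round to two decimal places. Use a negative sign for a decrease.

-88.67%

The change is 3.5 − 30.9 = -27.4 percentage points.
Relative to the original 30.9%, that is -27.4 ÷ 30.9 ≈ -88.67%.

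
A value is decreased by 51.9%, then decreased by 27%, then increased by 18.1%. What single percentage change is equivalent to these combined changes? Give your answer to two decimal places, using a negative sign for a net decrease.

-58.53%

A 51.9% decrease multiplies by 0.481.
Then a 27% decrease: 0.481 × 0.73 = 0.35113.
Then an 18.1% increase: 0.35113 × 1.181 = 0.41468453.
Overall factor 0.41468453, i.e. -58.53%.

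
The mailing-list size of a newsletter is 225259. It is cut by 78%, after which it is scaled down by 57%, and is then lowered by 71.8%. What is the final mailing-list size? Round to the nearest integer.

After the 78% decrease: 225259 × 0.22 = 49556.98.
Apply the 57% decrease: 49556.98 × 0.43 = 21309.5014.
71.8% decrease: 21309.5014 × 0.282 = 6009.2793948 ≈ 6009.

6009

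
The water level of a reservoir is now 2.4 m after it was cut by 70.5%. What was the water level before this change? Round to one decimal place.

The overall multiplier applied was 0.295.
So the original water level was 2.4 ÷ 0.295 ≈ 8.1 m.

8.1 m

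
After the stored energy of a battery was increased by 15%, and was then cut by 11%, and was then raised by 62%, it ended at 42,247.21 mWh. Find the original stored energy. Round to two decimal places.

Undoing the 62% increase: 42,247.21 ÷ 1.62 ≈ 26078.524691.
Undoing the 11% decrease: 26078.524691 ÷ 0.89 ≈ 29301.713136.
Undoing the 15% increase: 29301.713136 ÷ 1.15 ≈ 25,479.75 mWh.

25,479.75 mWh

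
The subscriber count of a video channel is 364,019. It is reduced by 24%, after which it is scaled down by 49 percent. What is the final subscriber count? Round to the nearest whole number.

Each change multiplies by a factor: 0.76 × 0.51 = 0.3876.
364,019 × 0.3876 = 141093.7644 ≈ 141,094.

141,094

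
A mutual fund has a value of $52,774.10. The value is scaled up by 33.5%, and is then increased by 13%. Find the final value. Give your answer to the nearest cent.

After the 33.5% increase: $52,774.10 × 1.335 = $70453.4235.
13% increase: $70453.4235 × 1.13 = $79612.368555 ≈ $79,612.37.

$79,612.37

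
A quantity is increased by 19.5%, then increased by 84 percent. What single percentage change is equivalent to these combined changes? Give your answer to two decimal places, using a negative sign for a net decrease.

119.88%

The combined multiplier is 1.195 × 1.84 = 2.1988.
That corresponds to an increase of 119.88%.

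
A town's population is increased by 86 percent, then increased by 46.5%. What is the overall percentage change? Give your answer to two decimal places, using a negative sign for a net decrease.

The combined multiplier is 1.86 × 1.465 = 2.7249.
That corresponds to an increase of 172.49%.

172.49%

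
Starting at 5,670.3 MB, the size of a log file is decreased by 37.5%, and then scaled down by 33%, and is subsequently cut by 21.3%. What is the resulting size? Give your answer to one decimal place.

Apply the 37.5% decrease: 5,670.3 × 0.625 = 3543.9375.
Apply the 33% decrease: 3543.9375 × 0.67 = 2374.438125.
Apply the 21.3% decrease: 2374.438125 × 0.787 = 1868.682804375 ≈ 1,868.7.

1,868.7 MB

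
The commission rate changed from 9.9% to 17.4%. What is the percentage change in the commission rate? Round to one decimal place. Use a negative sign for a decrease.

The change is 17.4 − 9.9 = 7.5 percentage points.
Relative to the original 9.9%, that is 7.5 ÷ 9.9 ≈ 75.8%.

75.8%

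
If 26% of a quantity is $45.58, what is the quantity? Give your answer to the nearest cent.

$175.31

$45.58 ÷ 0.26 ≈ $175.31.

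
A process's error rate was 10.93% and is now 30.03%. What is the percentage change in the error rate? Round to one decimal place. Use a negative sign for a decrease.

The change is 30.03 − 10.93 = 19.10 percentage points.
Relative to the original 10.93%, that is 19.10 ÷ 10.93 ≈ 174.7%.

174.7%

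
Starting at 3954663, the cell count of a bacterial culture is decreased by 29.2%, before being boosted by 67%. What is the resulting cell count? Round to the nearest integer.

29.2% decrease: 3954663 × 0.708 = 2799901.404.
After the 67% increase: 2799901.404 × 1.67 = 4675835.34468 ≈ 4675835.

4675835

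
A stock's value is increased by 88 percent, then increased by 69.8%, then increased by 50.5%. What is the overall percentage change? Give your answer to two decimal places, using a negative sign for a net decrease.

380.43%

The combined multiplier is 1.88 × 1.698 × 1.505 = 4.8043212.
That corresponds to an increase of 380.43%.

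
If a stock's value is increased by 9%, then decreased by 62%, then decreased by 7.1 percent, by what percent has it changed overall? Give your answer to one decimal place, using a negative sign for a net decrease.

A 9% increase multiplies by 1.09.
Then a 62% decrease: 1.09 × 0.38 = 0.4142.
Then a 7.1% decrease: 0.4142 × 0.929 = 0.3847918.
Overall factor 0.3847918, i.e. -61.5%.

-61.5%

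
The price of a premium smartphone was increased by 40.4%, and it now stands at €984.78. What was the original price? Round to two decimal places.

€701.41

The overall multiplier applied was 1.404.
So the original price was €984.78 ÷ 1.404 ≈ €701.41.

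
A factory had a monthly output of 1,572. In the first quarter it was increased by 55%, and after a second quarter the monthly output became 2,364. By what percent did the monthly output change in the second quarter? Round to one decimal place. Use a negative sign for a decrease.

-3.0%

After the first quarter: 1,572 × 1.55 = 2436.6.
Second-quarter multiplier: 2,364 ÷ 2436.6 ≈ 0.9702.
That is a change of -3.0%.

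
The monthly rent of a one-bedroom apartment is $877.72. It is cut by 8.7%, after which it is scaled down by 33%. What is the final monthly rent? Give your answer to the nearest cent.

After the 8.7% decrease: $877.72 × 0.913 = $801.35836.
Apply the 33% decrease: $801.35836 × 0.67 = $536.9101012 ≈ $536.91.

$536.91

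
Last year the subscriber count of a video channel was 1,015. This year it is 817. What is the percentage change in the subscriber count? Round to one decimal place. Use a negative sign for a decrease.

Change: 817 − 1,015 = -198.
Relative to the original: -198 ÷ 1,015 ≈ -19.5%.

-19.5%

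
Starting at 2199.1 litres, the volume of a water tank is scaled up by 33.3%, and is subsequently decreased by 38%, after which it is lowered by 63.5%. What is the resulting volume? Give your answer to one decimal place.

663.4 litres

Each change multiplies by a factor: 1.333 × 0.62 × 0.365 = 0.3016579.
2199.1 × 0.3016579 = 663.37588789 ≈ 663.4.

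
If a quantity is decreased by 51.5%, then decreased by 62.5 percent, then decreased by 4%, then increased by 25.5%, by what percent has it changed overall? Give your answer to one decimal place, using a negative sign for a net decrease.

-78.1%

A 51.5% decrease multiplies by 0.485.
Then a 62.5% decrease: 0.485 × 0.375 = 0.181875.
Then a 4% decrease: 0.181875 × 0.96 = 0.1746.
Then a 25.5% increase: 0.1746 × 1.255 = 0.219123.
Overall factor 0.219123, i.e. -78.1%.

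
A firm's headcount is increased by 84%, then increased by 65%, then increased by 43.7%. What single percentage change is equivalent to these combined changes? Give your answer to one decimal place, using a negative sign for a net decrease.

336.3%

The combined multiplier is 1.84 × 1.65 × 1.437 = 4.362732.
That corresponds to an increase of 336.3%.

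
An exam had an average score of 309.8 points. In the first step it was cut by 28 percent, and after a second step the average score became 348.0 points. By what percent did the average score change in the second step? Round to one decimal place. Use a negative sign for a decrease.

56.0%

After the first step: 309.8 × 0.72 = 223.056.
Second-step multiplier: 348.0 ÷ 223.056 ≈ 1.56015.
That is a change of 56.0%.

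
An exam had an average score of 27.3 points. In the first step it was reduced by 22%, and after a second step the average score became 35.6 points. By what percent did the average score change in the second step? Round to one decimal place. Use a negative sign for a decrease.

After the first step: 27.3 × 0.78 = 21.294.
Second-step multiplier: 35.6 ÷ 21.294 ≈ 1.67183.
That is a change of 67.2%.

67.2%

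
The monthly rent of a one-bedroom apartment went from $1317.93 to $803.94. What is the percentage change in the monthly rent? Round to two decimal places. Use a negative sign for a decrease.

Change: $803.94 − $1317.93 = -$513.99.
Relative to the original: -$513.99 ÷ $1317.93 ≈ -39.00%.

-39.00%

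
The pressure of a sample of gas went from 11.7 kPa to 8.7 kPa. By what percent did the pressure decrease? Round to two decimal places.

Change: 8.7 − 11.7 = -3.0.
Relative to the original: -3.0 ÷ 11.7 ≈ -25.64%.
So the pressure decreased by 25.64%.

25.64%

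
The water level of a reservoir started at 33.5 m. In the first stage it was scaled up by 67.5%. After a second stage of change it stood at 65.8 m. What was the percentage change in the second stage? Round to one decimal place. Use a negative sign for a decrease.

17.3%

After the first stage: 33.5 × 1.675 = 56.1125.
Second-stage multiplier: 65.8 ÷ 56.1125 ≈ 1.17264.
That is a change of 17.3%.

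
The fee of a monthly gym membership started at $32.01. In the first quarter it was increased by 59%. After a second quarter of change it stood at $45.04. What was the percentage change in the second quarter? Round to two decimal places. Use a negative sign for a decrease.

After the first quarter: $32.01 × 1.59 = $50.8959.
Second-quarter multiplier: $45.04 ÷ $50.8959 ≈ 0.884944.
That is a change of -11.51%.

-11.51%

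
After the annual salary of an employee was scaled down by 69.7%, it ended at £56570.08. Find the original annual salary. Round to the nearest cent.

The overall multiplier applied was 0.303.
So the original annual salary was £56570.08 ÷ 0.303 ≈ £186699.93.

£186699.93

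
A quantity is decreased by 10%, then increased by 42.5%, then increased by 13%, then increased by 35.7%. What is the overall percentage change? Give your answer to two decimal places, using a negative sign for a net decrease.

96.66%

A 10% decrease multiplies by 0.9.
Then a 42.5% increase: 0.9 × 1.425 = 1.2825.
Then a 13% increase: 1.2825 × 1.13 = 1.449225.
Then a 35.7% increase: 1.449225 × 1.357 = 1.966598325.
Overall factor 1.966598325, i.e. 96.66%.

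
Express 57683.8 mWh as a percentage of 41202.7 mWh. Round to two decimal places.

140.00%

57683.8 mWh ÷ 41202.7 mWh ≈ 140.00%.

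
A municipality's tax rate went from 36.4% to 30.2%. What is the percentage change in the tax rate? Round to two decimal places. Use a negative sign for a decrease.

-17.03%

The change is 30.2 − 36.4 = -6.2 percentage points.
Relative to the original 36.4%, that is -6.2 ÷ 36.4 ≈ -17.03%.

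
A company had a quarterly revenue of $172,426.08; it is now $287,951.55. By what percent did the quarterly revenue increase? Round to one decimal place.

Change: $287,951.55 − $172,426.08 = $115,525.47.
Relative to the original: $115,525.47 ÷ $172,426.08 ≈ 67.0%.
So the quarterly revenue increased by 67.0%.

67.0%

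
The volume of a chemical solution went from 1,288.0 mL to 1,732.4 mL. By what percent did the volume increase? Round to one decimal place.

34.5%

Change: 1,732.4 − 1,288.0 = 444.4.
Relative to the original: 444.4 ÷ 1,288.0 ≈ 34.5%.
So the volume increased by 34.5%.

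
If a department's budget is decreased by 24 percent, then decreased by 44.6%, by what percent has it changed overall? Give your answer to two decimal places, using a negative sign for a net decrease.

A 24% decrease multiplies by 0.76.
Then a 44.6% decrease: 0.76 × 0.554 = 0.42104.
Overall factor 0.42104, i.e. -57.90%.

-57.90%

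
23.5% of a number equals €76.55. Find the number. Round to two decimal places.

€76.55 ÷ 0.235 ≈ €325.74.

€325.74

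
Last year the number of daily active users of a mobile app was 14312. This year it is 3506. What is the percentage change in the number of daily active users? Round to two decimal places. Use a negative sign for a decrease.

Change: 3506 − 14312 = -10806.
Relative to the original: -10806 ÷ 14312 ≈ -75.50%.

-75.50%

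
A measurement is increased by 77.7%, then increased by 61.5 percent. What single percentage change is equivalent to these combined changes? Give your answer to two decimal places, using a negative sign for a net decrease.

186.99%

The combined multiplier is 1.777 × 1.615 = 2.869855.
That corresponds to an increase of 186.99%.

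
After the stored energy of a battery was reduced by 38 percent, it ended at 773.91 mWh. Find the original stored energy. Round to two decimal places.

The overall multiplier applied was 0.62.
So the original stored energy was 773.91 ÷ 0.62 ≈ 1248.24 mWh.

1248.24 mWh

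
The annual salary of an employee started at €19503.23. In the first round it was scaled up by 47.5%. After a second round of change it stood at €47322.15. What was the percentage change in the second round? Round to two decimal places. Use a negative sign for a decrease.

64.50%

After the first round: €19503.23 × 1.475 = €28767.26425.
Second-round multiplier: €47322.15 ÷ €28767.26425 ≈ 1.645.
That is a change of 64.50%.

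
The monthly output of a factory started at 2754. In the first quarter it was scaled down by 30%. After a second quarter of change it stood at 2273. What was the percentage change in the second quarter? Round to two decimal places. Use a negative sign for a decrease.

After the first quarter: 2754 × 0.7 = 1927.8.
Second-quarter multiplier: 2273 ÷ 1927.8 ≈ 1.179064.
That is a change of 17.91%.

17.91%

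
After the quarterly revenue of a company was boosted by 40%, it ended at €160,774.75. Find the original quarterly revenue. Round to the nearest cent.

€114,839.11

The overall multiplier applied was 1.4.
So the original quarterly revenue was €160,774.75 ÷ 1.4 ≈ €114,839.11.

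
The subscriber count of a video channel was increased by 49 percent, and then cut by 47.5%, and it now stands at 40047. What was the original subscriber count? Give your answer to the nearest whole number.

51195

Undoing the 47.5% decrease: 40047 ÷ 0.525 = 76280.
Undoing the 49% increase: 76280 ÷ 1.49 ≈ 51195.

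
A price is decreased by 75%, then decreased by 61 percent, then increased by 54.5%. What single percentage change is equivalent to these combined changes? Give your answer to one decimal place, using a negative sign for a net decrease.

The combined multiplier is 0.25 × 0.39 × 1.545 = 0.1506375.
That corresponds to a decrease of 84.9%.

-84.9%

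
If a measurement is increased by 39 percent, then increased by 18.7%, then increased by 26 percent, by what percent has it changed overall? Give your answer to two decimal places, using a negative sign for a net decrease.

The combined multiplier is 1.39 × 1.187 × 1.26 = 2.0789118.
That corresponds to an increase of 107.89%.

107.89%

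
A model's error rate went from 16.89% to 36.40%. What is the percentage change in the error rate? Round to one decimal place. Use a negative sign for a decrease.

The change is 36.40 − 16.89 = 19.51 percentage points.
Relative to the original 16.89%, that is 19.51 ÷ 16.89 ≈ 115.5%.

115.5%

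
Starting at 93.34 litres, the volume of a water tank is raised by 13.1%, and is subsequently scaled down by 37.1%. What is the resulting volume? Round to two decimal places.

Each change multiplies by a factor: 1.131 × 0.629 = 0.711399.
93.34 × 0.711399 = 66.40198266 ≈ 66.40.

66.40 litres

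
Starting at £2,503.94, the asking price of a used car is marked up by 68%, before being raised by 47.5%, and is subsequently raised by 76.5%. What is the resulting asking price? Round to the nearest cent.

Apply the 68% increase: £2,503.94 × 1.68 = £4206.6192.
Apply the 47.5% increase: £4206.6192 × 1.475 = £6204.76332.
76.5% increase: £6204.76332 × 1.765 = £10951.4072598 ≈ £10,951.41.

£10,951.41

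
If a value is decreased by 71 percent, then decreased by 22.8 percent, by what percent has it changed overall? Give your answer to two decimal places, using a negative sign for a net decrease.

-77.61%

The combined multiplier is 0.29 × 0.772 = 0.22388.
That corresponds to a decrease of 77.61%.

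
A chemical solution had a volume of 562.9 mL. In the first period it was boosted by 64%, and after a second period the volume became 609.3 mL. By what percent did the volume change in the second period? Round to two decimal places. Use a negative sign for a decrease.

-34.00%

After the first period: 562.9 × 1.64 = 923.156.
Second-period multiplier: 609.3 ÷ 923.156 ≈ 0.660018.
That is a change of -34.00%.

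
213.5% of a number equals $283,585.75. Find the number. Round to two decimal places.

$132,827.05

$283,585.75 ÷ 2.135 ≈ $132,827.05.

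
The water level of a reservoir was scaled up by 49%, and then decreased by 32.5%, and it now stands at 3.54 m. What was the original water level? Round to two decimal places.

Undoing the 32.5% decrease: 3.54 ÷ 0.675 ≈ 5.244444.
Undoing the 49% increase: 5.244444 ÷ 1.49 ≈ 3.52 m.

3.52 m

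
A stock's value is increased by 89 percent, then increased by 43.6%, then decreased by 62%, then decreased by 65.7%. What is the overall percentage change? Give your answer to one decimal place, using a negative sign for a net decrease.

The combined multiplier is 1.89 × 1.436 × 0.38 × 0.343 = 0.3537479736.
That corresponds to a decrease of 64.6%.

-64.6%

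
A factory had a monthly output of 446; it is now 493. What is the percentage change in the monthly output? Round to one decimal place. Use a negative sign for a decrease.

10.5%

Change: 493 − 446 = 47.
Relative to the original: 47 ÷ 446 ≈ 10.5%.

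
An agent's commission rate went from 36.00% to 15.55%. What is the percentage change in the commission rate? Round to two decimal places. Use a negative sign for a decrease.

The change is 15.55 − 36.00 = -20.45 percentage points.
Relative to the original 36.00%, that is -20.45 ÷ 36.00 ≈ -56.81%.

-56.81%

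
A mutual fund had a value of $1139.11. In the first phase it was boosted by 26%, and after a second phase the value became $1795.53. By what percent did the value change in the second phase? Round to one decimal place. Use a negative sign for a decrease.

25.1%

After the first phase: $1139.11 × 1.26 = $1435.2786.
Second-phase multiplier: $1795.53 ÷ $1435.2786 ≈ 1.251.
That is a change of 25.1%.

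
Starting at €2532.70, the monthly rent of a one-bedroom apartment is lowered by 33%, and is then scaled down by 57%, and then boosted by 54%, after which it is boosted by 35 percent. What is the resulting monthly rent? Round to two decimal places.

Apply the 33% decrease: €2532.70 × 0.67 = €1696.909.
57% decrease: €1696.909 × 0.43 = €729.67087.
After the 54% increase: €729.67087 × 1.54 = €1123.6931398.
35% increase: €1123.6931398 × 1.35 = €1516.98573873 ≈ €1516.99.

€1516.99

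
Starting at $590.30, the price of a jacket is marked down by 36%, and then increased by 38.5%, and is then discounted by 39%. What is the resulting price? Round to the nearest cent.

$319.18

Each change multiplies by a factor: 0.64 × 1.385 × 0.61 = 0.540704.
$590.30 × 0.540704 = $319.1775712 ≈ $319.18.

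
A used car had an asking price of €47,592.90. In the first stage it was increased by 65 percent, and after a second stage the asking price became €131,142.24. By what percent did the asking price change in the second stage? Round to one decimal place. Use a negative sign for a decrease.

After the first stage: €47,592.90 × 1.65 = €78528.285.
Second-stage multiplier: €131,142.24 ÷ €78528.285 ≈ 1.67.
That is a change of 67.0%.

67.0%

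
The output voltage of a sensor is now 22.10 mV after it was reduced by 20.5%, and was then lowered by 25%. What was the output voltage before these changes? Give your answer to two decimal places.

37.06 mV

Undoing the 25% decrease: 22.10 ÷ 0.75 ≈ 29.466667.
Undoing the 20.5% decrease: 29.466667 ÷ 0.795 ≈ 37.06 mV.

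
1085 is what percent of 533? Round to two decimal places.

203.56%

1085 ÷ 533 ≈ 203.56%.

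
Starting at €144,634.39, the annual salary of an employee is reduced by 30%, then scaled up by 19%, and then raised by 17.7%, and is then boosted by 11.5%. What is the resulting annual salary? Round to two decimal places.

€158,113.12

After the 30% decrease: €144,634.39 × 0.7 = €101244.073.
19% increase: €101244.073 × 1.19 = €120480.44687.
Apply the 17.7% increase: €120480.44687 × 1.177 = €141805.48596599.
Apply the 11.5% increase: €141805.48596599 × 1.115 = €158113.11685207885 ≈ €158,113.12.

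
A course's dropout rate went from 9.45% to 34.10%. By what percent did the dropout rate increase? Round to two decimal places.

The change is 34.10 − 9.45 = 24.65 percentage points.
Relative to the original 9.45%, that is 24.65 ÷ 9.45 ≈ 260.85%.
So the dropout rate rose by 260.85%.

260.85%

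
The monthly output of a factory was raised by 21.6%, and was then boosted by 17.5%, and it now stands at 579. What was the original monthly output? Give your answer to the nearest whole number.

Undoing the 17.5% increase: 579 ÷ 1.175 ≈ 492.765957.
Undoing the 21.6% increase: 492.765957 ÷ 1.216 ≈ 405.

405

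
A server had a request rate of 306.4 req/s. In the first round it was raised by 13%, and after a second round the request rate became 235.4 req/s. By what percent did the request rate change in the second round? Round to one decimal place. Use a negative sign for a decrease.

-32.0%

After the first round: 306.4 × 1.13 = 346.232.
Second-round multiplier: 235.4 ÷ 346.232 ≈ 0.67989.
That is a change of -32.0%.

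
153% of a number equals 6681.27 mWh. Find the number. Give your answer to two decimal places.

6681.27 mWh ÷ 1.53 ≈ 4366.84 mWh.

4366.84 mWh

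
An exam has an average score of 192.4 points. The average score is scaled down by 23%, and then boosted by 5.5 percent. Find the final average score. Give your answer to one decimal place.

156.3 points

Each change multiplies by a factor: 0.77 × 1.055 = 0.81235.
192.4 × 0.81235 = 156.29614 ≈ 156.3.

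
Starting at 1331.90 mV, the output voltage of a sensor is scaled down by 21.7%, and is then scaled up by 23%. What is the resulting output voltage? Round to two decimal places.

Each change multiplies by a factor: 0.783 × 1.23 = 0.96309.
1331.90 × 0.96309 = 1282.739571 ≈ 1282.74.

1282.74 mV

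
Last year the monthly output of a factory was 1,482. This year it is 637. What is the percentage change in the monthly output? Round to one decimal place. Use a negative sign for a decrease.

Change: 637 − 1,482 = -845.
Relative to the original: -845 ÷ 1,482 ≈ -57.0%.

-57.0%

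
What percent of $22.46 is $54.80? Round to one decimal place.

244.0%

$54.80 ÷ $22.46 ≈ 244.0%.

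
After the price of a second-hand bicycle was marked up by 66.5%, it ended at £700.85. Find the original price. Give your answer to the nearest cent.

£420.93

The overall multiplier applied was 1.665.
So the original price was £700.85 ÷ 1.665 ≈ £420.93.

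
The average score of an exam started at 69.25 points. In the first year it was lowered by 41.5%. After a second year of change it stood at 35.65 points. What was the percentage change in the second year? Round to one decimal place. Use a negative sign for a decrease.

-12.0%

After the first year: 69.25 × 0.585 = 40.51125.
Second-year multiplier: 35.65 ÷ 40.51125 ≈ 0.88.
That is a change of -12.0%.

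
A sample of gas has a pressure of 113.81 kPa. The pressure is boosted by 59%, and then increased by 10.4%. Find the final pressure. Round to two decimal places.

199.78 kPa

59% increase: 113.81 × 1.59 = 180.9579.
Apply the 10.4% increase: 180.9579 × 1.104 = 199.7775216 ≈ 199.78.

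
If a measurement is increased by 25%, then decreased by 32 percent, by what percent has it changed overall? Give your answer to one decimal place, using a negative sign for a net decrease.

-15.0%

A 25% increase multiplies by 1.25.
Then a 32% decrease: 1.25 × 0.68 = 0.85.
Overall factor 0.85, i.e. -15.0%.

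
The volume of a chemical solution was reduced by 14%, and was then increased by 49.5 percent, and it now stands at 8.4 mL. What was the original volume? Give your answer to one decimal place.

6.5 mL

The overall multiplier applied was 0.86 × 1.495 = 1.2857.
So the original volume was 8.4 ÷ 1.2857 ≈ 6.5 mL.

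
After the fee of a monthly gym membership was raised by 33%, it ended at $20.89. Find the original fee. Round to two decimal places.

The overall multiplier applied was 1.33.
So the original fee was $20.89 ÷ 1.33 ≈ $15.71.

$15.71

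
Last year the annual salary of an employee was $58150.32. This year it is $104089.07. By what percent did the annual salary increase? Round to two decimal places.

Change: $104089.07 − $58150.32 = $45938.75.
Relative to the original: $45938.75 ÷ $58150.32 ≈ 79.00%.
So the annual salary increased by 79.00%.

79.00%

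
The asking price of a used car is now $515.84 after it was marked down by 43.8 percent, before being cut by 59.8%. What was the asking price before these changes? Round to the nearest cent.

$2283.25

Undoing the 59.8% decrease: $515.84 ÷ 0.402 ≈ $1283.18408.
Undoing the 43.8% decrease: $1283.18408 ÷ 0.562 ≈ $2283.25.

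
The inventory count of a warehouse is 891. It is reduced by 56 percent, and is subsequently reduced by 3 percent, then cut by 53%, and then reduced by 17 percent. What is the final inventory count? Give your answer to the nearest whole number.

148

56% decrease: 891 × 0.44 = 392.04.
Apply the 3% decrease: 392.04 × 0.97 = 380.2788.
53% decrease: 380.2788 × 0.47 = 178.731036.
After the 17% decrease: 178.731036 × 0.83 = 148.34675988 ≈ 148.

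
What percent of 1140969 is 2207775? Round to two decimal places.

193.50%

2207775 ÷ 1140969 ≈ 193.50%.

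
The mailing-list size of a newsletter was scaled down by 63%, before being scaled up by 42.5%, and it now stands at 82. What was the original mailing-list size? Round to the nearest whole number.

156

Undoing the 42.5% increase: 82 ÷ 1.425 ≈ 57.54386.
Undoing the 63% decrease: 57.54386 ÷ 0.37 ≈ 156.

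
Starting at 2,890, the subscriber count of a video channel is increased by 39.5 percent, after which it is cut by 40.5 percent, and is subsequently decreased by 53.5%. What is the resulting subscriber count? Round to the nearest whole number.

Each change multiplies by a factor: 1.395 × 0.595 × 0.465 = 0.385961625.
2,890 × 0.385961625 = 1115.42909625 ≈ 1,115.

1,115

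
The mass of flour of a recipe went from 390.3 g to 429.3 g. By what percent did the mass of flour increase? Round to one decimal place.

10.0%

Change: 429.3 − 390.3 = 39.0.
Relative to the original: 39.0 ÷ 390.3 ≈ 10.0%.
So the mass of flour increased by 10.0%.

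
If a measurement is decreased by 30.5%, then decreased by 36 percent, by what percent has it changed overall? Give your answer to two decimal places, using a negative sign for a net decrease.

A 30.5% decrease multiplies by 0.695.
Then a 36% decrease: 0.695 × 0.64 = 0.4448.
Overall factor 0.4448, i.e. -55.52%.

-55.52%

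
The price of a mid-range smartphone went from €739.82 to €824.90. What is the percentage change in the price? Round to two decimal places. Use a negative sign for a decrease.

Change: €824.90 − €739.82 = €85.08.
Relative to the original: €85.08 ÷ €739.82 ≈ 11.50%.

11.50%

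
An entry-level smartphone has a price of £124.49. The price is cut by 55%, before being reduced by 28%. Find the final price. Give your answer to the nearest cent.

£40.33

Apply the 55% decrease: £124.49 × 0.45 = £56.0205.
28% decrease: £56.0205 × 0.72 = £40.33476 ≈ £40.33.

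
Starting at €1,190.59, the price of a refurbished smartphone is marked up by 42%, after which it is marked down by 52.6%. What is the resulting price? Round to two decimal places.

€801.36

42% increase: €1,190.59 × 1.42 = €1690.6378.
Apply the 52.6% decrease: €1690.6378 × 0.474 = €801.3623172 ≈ €801.36.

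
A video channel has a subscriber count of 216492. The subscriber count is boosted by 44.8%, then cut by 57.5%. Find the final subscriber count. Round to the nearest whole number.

Each change multiplies by a factor: 1.448 × 0.425 = 0.6154.
216492 × 0.6154 = 133229.1768 ≈ 133229.

133229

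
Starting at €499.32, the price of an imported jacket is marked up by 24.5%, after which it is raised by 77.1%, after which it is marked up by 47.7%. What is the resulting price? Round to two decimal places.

Each change multiplies by a factor: 1.245 × 1.771 × 1.477 = 3.256629915.
€499.32 × 3.256629915 = €1626.1004491578 ≈ €1626.10.

€1626.10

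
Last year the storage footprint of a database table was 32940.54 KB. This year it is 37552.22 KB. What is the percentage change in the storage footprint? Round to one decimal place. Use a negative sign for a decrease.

14.0%

Change: 37552.22 − 32940.54 = 4611.68.
Relative to the original: 4611.68 ÷ 32940.54 ≈ 14.0%.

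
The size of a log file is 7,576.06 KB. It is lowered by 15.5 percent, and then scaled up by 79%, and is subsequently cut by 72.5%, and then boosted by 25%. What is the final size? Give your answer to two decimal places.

Apply the 15.5% decrease: 7,576.06 × 0.845 = 6401.7707.
79% increase: 6401.7707 × 1.79 = 11459.169553.
72.5% decrease: 11459.169553 × 0.275 = 3151.271627075.
Apply the 25% increase: 3151.271627075 × 1.25 = 3939.08953384375 ≈ 3,939.09.

3,939.09 KB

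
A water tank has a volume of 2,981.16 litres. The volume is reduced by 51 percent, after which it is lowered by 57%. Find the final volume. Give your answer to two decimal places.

628.13 litres

Each change multiplies by a factor: 0.49 × 0.43 = 0.2107.
2,981.16 × 0.2107 = 628.130412 ≈ 628.13.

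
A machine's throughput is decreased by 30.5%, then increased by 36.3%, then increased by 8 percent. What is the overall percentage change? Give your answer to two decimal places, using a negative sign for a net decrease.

2.31%

The combined multiplier is 0.695 × 1.363 × 1.08 = 1.0230678.
That corresponds to an increase of 2.31%.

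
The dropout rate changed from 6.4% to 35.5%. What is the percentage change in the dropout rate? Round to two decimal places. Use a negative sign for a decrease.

The change is 35.5 − 6.4 = 29.1 percentage points.
Relative to the original 6.4%, that is 29.1 ÷ 6.4 ≈ 454.69%.

454.69%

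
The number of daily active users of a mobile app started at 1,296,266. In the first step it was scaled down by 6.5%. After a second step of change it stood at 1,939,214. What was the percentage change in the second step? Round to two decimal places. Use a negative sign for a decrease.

60.00%

After the first step: 1,296,266 × 0.935 = 1212008.71.
Second-step multiplier: 1,939,214 ÷ 1212008.71 ≈ 1.6.
That is a change of 60.00%.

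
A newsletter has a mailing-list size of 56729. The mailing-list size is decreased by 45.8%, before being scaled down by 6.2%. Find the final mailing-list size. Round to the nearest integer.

After the 45.8% decrease: 56729 × 0.542 = 30747.118.
Apply the 6.2% decrease: 30747.118 × 0.938 = 28840.796684 ≈ 28841.

28841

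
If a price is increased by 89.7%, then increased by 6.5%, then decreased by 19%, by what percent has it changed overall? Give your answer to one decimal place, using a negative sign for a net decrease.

An 89.7% increase multiplies by 1.897.
Then a 6.5% increase: 1.897 × 1.065 = 2.020305.
Then a 19% decrease: 2.020305 × 0.81 = 1.63644705.
Overall factor 1.63644705, i.e. 63.6%.

63.6%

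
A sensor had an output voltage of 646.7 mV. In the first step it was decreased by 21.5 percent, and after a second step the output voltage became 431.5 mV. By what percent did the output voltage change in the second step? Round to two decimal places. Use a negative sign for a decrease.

-15.00%

After the first step: 646.7 × 0.785 = 507.6595.
Second-step multiplier: 431.5 ÷ 507.6595 ≈ 0.849979.
That is a change of -15.00%.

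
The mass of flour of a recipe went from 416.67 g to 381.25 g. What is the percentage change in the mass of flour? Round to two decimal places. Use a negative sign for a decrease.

-8.50%

Change: 381.25 − 416.67 = -35.42.
Relative to the original: -35.42 ÷ 416.67 ≈ -8.50%.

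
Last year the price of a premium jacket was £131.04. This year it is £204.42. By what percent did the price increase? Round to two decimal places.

Change: £204.42 − £131.04 = £73.38.
Relative to the original: £73.38 ÷ £131.04 ≈ 56.00%.
So the price increased by 56.00%.

56.00%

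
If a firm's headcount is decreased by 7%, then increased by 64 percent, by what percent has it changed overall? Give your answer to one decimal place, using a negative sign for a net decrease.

The combined multiplier is 0.93 × 1.64 = 1.5252.
That corresponds to an increase of 52.5%.

52.5%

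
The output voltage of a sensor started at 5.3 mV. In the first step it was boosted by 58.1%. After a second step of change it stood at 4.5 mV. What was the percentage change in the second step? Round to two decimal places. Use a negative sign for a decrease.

After the first step: 5.3 × 1.581 = 8.3793.
Second-step multiplier: 4.5 ÷ 8.3793 ≈ 0.537038.
That is a change of -46.30%.

-46.30%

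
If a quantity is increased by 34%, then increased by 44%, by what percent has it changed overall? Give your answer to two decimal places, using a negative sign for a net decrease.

92.96%

A 34% increase multiplies by 1.34.
Then a 44% increase: 1.34 × 1.44 = 1.9296.
Overall factor 1.9296, i.e. 92.96%.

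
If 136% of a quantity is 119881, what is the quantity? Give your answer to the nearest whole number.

88148

119881 ÷ 1.36 ≈ 88148.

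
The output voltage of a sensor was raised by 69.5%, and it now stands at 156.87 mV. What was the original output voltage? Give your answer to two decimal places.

The overall multiplier applied was 1.695.
So the original output voltage was 156.87 ÷ 1.695 ≈ 92.55 mV.

92.55 mV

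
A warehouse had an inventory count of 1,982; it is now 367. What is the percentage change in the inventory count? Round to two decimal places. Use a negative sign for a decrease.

Change: 367 − 1,982 = -1,615.
Relative to the original: -1,615 ÷ 1,982 ≈ -81.48%.

-81.48%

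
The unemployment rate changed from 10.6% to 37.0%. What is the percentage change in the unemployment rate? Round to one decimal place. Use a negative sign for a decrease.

The change is 37.0 − 10.6 = 26.4 percentage points.
Relative to the original 10.6%, that is 26.4 ÷ 10.6 ≈ 249.1%.

249.1%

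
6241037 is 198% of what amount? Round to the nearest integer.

3152039

6241037 ÷ 1.98 ≈ 3152039.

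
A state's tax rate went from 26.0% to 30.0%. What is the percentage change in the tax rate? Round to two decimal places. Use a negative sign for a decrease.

15.38%

The change is 30.0 − 26.0 = 4.0 percentage points.
Relative to the original 26.0%, that is 4.0 ÷ 26.0 ≈ 15.38%.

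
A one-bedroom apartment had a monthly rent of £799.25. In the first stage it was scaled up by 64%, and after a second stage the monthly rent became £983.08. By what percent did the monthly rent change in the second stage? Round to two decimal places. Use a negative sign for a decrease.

-25.00%

After the first stage: £799.25 × 1.64 = £1310.77.
Second-stage multiplier: £983.08 ÷ £1310.77 ≈ 0.750002.
That is a change of -25.00%.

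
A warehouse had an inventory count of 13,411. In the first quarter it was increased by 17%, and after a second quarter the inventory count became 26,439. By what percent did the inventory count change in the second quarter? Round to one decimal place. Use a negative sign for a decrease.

After the first quarter: 13,411 × 1.17 = 15690.87.
Second-quarter multiplier: 26,439 ÷ 15690.87 ≈ 1.68499.
That is a change of 68.5%.

68.5%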